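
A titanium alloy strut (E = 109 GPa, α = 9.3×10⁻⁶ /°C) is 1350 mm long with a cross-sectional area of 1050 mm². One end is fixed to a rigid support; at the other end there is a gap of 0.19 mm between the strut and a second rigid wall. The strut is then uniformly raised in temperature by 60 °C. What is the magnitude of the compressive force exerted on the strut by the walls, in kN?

P ≈ 47.8 kN

If the wall were absent the strut would grow by αΔT L = 9.3×10⁻⁶ × 60 × 1350 = 0.7533 mm.
This exceeds the 0.19 mm gap, so the wall pushes back. The portion of expansion that must be recovered elastically is δ_free − gap = 0.7533 − 0.19 = 0.5633 mm.
So σ = E(δ_free − g)/L = 109×10³ × 0.5633/1350 = 45.48 MPa.
Force on the wall = σA = 45.48 × 1050 mm² = 47.76 kN.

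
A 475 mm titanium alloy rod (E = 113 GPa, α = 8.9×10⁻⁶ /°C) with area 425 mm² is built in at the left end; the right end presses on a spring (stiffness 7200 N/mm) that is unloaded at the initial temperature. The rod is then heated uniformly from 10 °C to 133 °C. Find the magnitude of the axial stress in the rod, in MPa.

σ ≈ 8.22 MPa (compressive)

The unrestrained thermal change is αΔT L = 8.9×10⁻⁶ × 123 × 475 = 0.52 mm.
With a force P in the spring, the elastic change of the rod is PL/(AE) and that of the spring is P/k; compatibility requires their sum to equal δ_free.
P [ L/(AE) + 1/k ] = δ_free → P [ 475/(425×113×10³) + 1/(7200) ] = 0.52.
P = 0.52 / 0.0001488 = 3495 N.
σ = P/A = 3495/425 = 8.223 MPa.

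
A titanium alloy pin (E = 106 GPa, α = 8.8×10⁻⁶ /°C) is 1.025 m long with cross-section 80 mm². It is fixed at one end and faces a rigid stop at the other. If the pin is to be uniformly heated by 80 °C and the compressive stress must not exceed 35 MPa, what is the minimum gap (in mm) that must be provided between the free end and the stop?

g ≈ 0.383 mm

With no wall the pin would lengthen by αΔT L = 8.8×10⁻⁶ × 80 × 1025 = 0.7216 mm.
A stress of 35 MPa corresponds to the wall pushing the pin back by σL/E = 35×1025/(106×10³) = 0.3384 mm.
The gap must absorb the remainder: g_min = 0.7216 − 0.3384 = 0.3832 mm.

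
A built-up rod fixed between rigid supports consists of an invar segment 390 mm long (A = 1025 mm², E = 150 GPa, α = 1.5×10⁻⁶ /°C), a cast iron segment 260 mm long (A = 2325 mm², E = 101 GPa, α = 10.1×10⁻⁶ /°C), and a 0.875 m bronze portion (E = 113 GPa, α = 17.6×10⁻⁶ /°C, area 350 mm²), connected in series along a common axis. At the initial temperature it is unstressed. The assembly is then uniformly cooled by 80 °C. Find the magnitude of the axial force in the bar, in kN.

P ≈ 57.8 kN (tensile)

Free thermal contraction of the whole bar: Σ αᵢΔT Lᵢ = 1.5×10⁻⁶×80×390 + 10.1×10⁻⁶×80×260 + 17.6×10⁻⁶×80×875 = 1.489 mm.
The walls prevent any net length change, so an axial force P (same in every segment) develops. Compatibility: P · Σ Lᵢ/(AᵢEᵢ) = δ_free.
The series flexibility is Σ Lᵢ/(AᵢEᵢ) = 390/(1025×150×10³) + 260/(2325×101×10³) + 875/(350×113×10³) = 2.577×10⁻⁵ mm/N.
Hence P = δ_free / Σ(L/AE) = 1.489/2.577×10⁻⁵ = 57.78 kN (tensile).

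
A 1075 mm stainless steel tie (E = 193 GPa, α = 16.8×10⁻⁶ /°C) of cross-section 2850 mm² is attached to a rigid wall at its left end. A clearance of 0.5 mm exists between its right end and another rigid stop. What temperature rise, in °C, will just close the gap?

ΔT ≈ 27.7 °C

The gap closes when αΔT L = 0.5 mm, since the tie is still unstressed at that instant.
ΔT = 0.5 / (16.8×10⁻⁶ × 1075) = 27.69 °C.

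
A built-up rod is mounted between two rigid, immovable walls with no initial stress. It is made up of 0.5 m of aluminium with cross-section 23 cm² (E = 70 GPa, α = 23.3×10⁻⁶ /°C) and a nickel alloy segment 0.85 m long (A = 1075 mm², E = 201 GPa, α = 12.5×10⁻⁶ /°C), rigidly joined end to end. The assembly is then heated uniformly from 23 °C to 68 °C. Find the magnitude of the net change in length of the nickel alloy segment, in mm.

|ΔL| ≈ 0.082 mm

With the walls removed the bar would change length by δ_free = Σ αᵢΔT Lᵢ = 23.3×10⁻⁶×45×500 + 12.5×10⁻⁶×45×850 = 1.002 mm.
Since the ends are fixed, an axial force P builds up, equal in every segment, with P · Σ Lᵢ/(AᵢEᵢ) = δ_free.
Σ Lᵢ/(AᵢEᵢ) = 500/(2300×70×10³) + 850/(1075×201×10³) = 7.039×10⁻⁶ mm/N.
P = 1.002 / 7.039×10⁻⁶ = 142400 N = 142.4 kN, compressive.
For the nickel alloy segment, free thermal change = 12.5×10⁻⁶×45×850 = 0.4781 mm and elastic change from P = 142400×850/(1075×201×10³) = 0.5602 mm; these oppose, so the net change is 0.082 mm (segment shortens).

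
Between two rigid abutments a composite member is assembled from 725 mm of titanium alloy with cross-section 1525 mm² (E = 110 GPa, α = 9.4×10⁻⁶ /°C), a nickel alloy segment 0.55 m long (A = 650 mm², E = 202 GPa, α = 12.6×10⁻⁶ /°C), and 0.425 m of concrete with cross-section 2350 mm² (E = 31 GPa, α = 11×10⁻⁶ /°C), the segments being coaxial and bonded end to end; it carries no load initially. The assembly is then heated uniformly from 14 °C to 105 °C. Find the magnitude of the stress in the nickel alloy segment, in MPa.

If the supports were absent, the total length change would be Σ αᵢΔT Lᵢ = 9.4×10⁻⁶×91×725 + 12.6×10⁻⁶×91×550 + 11×10⁻⁶×91×425 = 1.676 mm.
The walls prevent any net length change, so an axial force P (same in every segment) develops. Compatibility: P · Σ Lᵢ/(AᵢEᵢ) = δ_free.
The series flexibility is Σ Lᵢ/(AᵢEᵢ) = 725/(1525×110×10³) + 550/(650×202×10³) + 425/(2350×31×10³) = 1.434×10⁻⁵ mm/N.
Hence P = δ_free / Σ(L/AE) = 1.676/1.434×10⁻⁵ = 116.9 kN (compressive).
σ_{nickel alloy} = P / A = 116900 / 650 = 179.8 MPa.

σ ≈ 180 MPa (compressive)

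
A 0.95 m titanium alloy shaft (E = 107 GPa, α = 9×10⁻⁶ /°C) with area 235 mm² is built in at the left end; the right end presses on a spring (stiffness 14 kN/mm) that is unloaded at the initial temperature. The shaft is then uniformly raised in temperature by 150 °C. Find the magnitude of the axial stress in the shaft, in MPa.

σ ≈ 50 MPa (compressive)

Free thermal expansion: δ_free = αΔT L = 9×10⁻⁶ × 150 × 950 = 1.282 mm.
Let P be the compressive force at the spring. The shaft shortens elastically by PL/(AE) and the spring compresses by P/k; together these equal δ_free.
So P = δ_free / [L/(AE) + 1/k] = 1.282 / [ 950/(235×107×10³) + 1/(14×10³) ].
P = 1.282 / 0.0001092 = 11740 N.
σ = P/A = 11740/235 = 49.97 MPa.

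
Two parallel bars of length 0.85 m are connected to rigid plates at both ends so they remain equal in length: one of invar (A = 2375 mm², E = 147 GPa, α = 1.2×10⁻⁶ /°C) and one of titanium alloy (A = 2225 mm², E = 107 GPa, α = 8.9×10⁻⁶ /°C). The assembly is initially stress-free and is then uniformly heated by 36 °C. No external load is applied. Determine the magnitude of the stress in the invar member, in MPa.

Equilibrium of a rigid end plate with no external load gives equal and opposite internal forces ±P in the two members. Since α_{titanium alloy} > α_{invar}, heating drives the titanium alloy into compression and the invar into tension.
Equating the net (thermal + elastic) strains gives |α₁ − α₂|·ΔT = P·[1/(A₁E₁) + 1/(A₂E₂)].
|α₁ − α₂|·ΔT = 7.7×10⁻⁶ × 36 = 0.0002772.
1/(A₁E₁) + 1/(A₂E₂) = 1/(2375×147×10³) + 1/(2225×107×10³) = 7.065×10⁻⁹ N⁻¹.
P = 0.0002772 / 7.065×10⁻⁹ = 39240 N = 39.24 kN.
σ_{invar} = P/A₁ = 39240/2375 = 16.52 MPa, tensile.

σ ≈ 16.5 MPa (tensile)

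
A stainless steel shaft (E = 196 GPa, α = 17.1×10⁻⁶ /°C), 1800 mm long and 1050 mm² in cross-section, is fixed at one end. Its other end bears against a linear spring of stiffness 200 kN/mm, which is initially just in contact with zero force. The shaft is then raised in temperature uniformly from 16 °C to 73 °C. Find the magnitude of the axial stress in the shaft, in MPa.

σ ≈ 122 MPa (compressive)

The unrestrained thermal change is αΔT L = 17.1×10⁻⁶ × 57 × 1800 = 1.754 mm.
Let P be the compressive force at the spring. The shaft shortens elastically by PL/(AE) and the spring compresses by P/k; together these equal δ_free.
So P = δ_free / [L/(AE) + 1/k] = 1.754 / [ 1800/(1050×196×10³) + 1/(200×10³) ].
P = 1.754 / 1.375×10⁻⁵ = 127600 N.
σ = P/A = 127600/1050 = 121.6 MPa.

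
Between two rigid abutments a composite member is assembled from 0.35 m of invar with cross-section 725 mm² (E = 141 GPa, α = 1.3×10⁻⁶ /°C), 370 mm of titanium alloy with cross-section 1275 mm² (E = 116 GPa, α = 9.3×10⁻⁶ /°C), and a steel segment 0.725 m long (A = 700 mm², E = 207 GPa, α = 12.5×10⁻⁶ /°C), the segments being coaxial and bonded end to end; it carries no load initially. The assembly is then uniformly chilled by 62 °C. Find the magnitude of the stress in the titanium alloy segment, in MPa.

With the walls removed the bar would change length by δ_free = Σ αᵢΔT Lᵢ = 1.3×10⁻⁶×62×350 + 9.3×10⁻⁶×62×370 + 12.5×10⁻⁶×62×725 = 0.8034 mm.
The rigid supports impose zero overall length change; the single axial force P common to all segments must satisfy P Σ Lᵢ/(AᵢEᵢ) = δ_free.
Σ Lᵢ/(AᵢEᵢ) = 350/(725×141×10³) + 370/(1275×116×10³) + 725/(700×207×10³) = 1.093×10⁻⁵ mm/N.
Hence P = δ_free / Σ(L/AE) = 0.8034/1.093×10⁻⁵ = 73.51 kN (tensile).
σ_{titanium alloy} = P / A = 73510 / 1275 = 57.66 MPa.

σ ≈ 57.7 MPa (tensile)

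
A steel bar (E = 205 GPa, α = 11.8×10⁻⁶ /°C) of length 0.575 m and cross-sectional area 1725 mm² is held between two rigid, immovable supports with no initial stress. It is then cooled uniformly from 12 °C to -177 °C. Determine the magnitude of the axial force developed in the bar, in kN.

P ≈ 789 kN (tensile)

With zero net strain, σ = E·αΔT = 205 GPa × 11.8×10⁻⁶ × 189 = 457.2 MPa.
Axial force P = σA = 457.2 × 1725 = 788700 N = 788.7 kN, tensile.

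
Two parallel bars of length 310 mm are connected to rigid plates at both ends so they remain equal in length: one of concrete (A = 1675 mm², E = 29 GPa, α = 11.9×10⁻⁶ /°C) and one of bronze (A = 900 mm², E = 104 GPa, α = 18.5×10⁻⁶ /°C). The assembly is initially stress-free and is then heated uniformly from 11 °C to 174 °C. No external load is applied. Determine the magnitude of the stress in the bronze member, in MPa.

The bronze has the larger α, so on heating it would change length more than the concrete if both were free. The rigid plates force a common final length, so the bronze is put into compression and the concrete into tension, with equal and opposite forces P (no external load).
Setting the final lengths equal and cancelling L: (α₁ − α₂)ΔT = P/(A₁E₁) + P/(A₂E₂).
|α₁ − α₂|·ΔT = 6.6×10⁻⁶ × 163 = 0.001076.
1/(A₁E₁) + 1/(A₂E₂) = 1/(1675×29×10³) + 1/(900×104×10³) = 3.127×10⁻⁸ N⁻¹.
So P = 0.001076 / 3.127×10⁻⁸ = 34.4 kN.
σ_{bronze} = P/A₂ = 34400/900 = 38.23 MPa, compressive.

σ ≈ 38.2 MPa (compressive)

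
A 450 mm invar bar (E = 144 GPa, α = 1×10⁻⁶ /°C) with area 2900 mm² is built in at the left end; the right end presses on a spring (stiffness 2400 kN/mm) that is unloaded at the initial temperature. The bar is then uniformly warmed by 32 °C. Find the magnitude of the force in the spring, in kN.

P ≈ 9.64 kN

Free thermal expansion: δ_free = αΔT L = 1×10⁻⁶ × 32 × 450 = 0.0144 mm.
With a force P in the spring, the elastic change of the bar is PL/(AE) and that of the spring is P/k; compatibility requires their sum to equal δ_free.
So P = δ_free / [L/(AE) + 1/k] = 0.0144 / [ 450/(2900×144×10³) + 1/(2400×10³) ].
P = 0.0144 / 1.494×10⁻⁶ = 9637 N.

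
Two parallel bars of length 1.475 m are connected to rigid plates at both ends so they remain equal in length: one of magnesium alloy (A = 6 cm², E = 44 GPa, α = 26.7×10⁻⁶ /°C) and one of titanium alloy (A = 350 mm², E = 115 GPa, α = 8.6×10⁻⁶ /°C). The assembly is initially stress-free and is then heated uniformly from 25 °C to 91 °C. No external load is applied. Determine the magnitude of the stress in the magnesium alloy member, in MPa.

σ ≈ 31.7 MPa (compressive)

The magnesium alloy has the larger α, so on heating it would change length more than the titanium alloy if both were free. The rigid plates force a common final length, so the magnesium alloy is put into compression and the titanium alloy into tension, with equal and opposite forces P (no external load).
Equating the net (thermal + elastic) strains gives |α₁ − α₂|·ΔT = P·[1/(A₁E₁) + 1/(A₂E₂)].
|α₁ − α₂|·ΔT = 18.1×10⁻⁶ × 66 = 0.001195.
1/(A₁E₁) + 1/(A₂E₂) = 1/(600×44×10³) + 1/(350×115×10³) = 6.272×10⁻⁸ N⁻¹.
P = 0.001195 / 6.272×10⁻⁸ = 19050 N = 19.05 kN.
σ_{magnesium alloy} = P/A₁ = 19050/600 = 31.74 MPa, compressive.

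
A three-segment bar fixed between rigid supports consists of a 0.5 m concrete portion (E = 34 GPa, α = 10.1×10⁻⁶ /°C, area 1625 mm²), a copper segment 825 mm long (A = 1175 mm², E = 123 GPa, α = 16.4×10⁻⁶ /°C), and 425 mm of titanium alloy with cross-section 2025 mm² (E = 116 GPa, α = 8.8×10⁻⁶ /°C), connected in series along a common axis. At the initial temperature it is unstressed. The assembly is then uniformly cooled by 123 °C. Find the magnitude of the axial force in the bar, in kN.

Free thermal contraction of the whole bar: Σ αᵢΔT Lᵢ = 10.1×10⁻⁶×123×500 + 16.4×10⁻⁶×123×825 + 8.8×10⁻⁶×123×425 = 2.745 mm.
The rigid supports impose zero overall length change; the single axial force P common to all segments must satisfy P Σ Lᵢ/(AᵢEᵢ) = δ_free.
The series flexibility is Σ Lᵢ/(AᵢEᵢ) = 500/(1625×34×10³) + 825/(1175×123×10³) + 425/(2025×116×10³) = 1.657×10⁻⁵ mm/N.
Hence P = δ_free / Σ(L/AE) = 2.745/1.657×10⁻⁵ = 165.7 kN (tensile).

P ≈ 166 kN (tensile)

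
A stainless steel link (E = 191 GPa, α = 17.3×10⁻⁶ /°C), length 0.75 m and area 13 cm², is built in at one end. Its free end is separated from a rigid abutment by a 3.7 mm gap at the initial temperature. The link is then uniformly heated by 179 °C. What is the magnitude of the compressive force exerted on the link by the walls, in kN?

Unrestrained expansion: δ_free = αΔT L = 17.3×10⁻⁶ × 179 × 750 = 2.323 mm.
Since δ_free = 2.32 mm is less than the 3.7 mm gap, the link never touches the wall. No axial force develops.

P ≈ 0 kN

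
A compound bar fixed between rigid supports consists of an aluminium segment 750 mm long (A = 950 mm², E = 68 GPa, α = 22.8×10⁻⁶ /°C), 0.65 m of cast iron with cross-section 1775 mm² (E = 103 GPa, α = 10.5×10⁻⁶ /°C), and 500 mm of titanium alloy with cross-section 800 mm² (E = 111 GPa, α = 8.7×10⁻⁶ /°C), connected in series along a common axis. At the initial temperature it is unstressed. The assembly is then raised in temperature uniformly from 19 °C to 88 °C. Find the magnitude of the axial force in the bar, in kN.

With the walls removed the bar would change length by δ_free = Σ αᵢΔT Lᵢ = 22.8×10⁻⁶×69×750 + 10.5×10⁻⁶×69×650 + 8.7×10⁻⁶×69×500 = 1.951 mm.
The walls prevent any net length change, so an axial force P (same in every segment) develops. Compatibility: P · Σ Lᵢ/(AᵢEᵢ) = δ_free.
Σ Lᵢ/(AᵢEᵢ) = 750/(950×68×10³) + 650/(1775×103×10³) + 500/(800×111×10³) = 2.08×10⁻⁵ mm/N.
P = 1.951 / 2.08×10⁻⁵ = 93820 N = 93.82 kN, compressive.

P ≈ 93.8 kN (compressive)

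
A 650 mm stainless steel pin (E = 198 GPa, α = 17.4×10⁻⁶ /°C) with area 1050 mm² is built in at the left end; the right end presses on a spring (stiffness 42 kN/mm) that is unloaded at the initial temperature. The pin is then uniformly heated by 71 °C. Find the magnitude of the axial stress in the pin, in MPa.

σ ≈ 28.4 MPa (compressive)

The unrestrained thermal change is αΔT L = 17.4×10⁻⁶ × 71 × 650 = 0.803 mm.
Let P be the compressive force at the spring. The pin shortens elastically by PL/(AE) and the spring compresses by P/k; together these equal δ_free.
P [ L/(AE) + 1/k ] = δ_free → P [ 650/(1050×198×10³) + 1/(42×10³) ] = 0.803.
P = 0.803 / 2.694×10⁻⁵ = 29810 N.
σ = P/A = 29810/1050 = 28.39 MPa.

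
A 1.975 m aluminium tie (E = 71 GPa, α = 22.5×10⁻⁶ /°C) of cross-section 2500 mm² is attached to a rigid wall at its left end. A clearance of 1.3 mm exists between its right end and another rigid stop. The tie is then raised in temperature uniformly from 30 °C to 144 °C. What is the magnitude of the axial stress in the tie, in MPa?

If the wall were absent the tie would grow by αΔT L = 22.5×10⁻⁶ × 114 × 1975 = 5.066 mm.
The gap closes (δ_free > 1.3 mm) and the wall then resists a further 5.066 − 1.3 = 3.766 mm of expansion.
That suppressed elongation corresponds to σ = E·Δ/L = 71×10³ × 3.766/1975 = 135.4 MPa.

σ ≈ 135 MPa (compressive)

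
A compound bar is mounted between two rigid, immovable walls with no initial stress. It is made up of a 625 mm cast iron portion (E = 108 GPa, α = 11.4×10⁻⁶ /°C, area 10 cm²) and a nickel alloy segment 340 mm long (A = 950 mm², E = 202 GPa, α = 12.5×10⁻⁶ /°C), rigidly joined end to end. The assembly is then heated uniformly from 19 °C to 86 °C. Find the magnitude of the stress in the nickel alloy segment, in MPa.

With the walls removed the bar would change length by δ_free = Σ αᵢΔT Lᵢ = 11.4×10⁻⁶×67×625 + 12.5×10⁻⁶×67×340 = 0.7621 mm.
The walls prevent any net length change, so an axial force P (same in every segment) develops. Compatibility: P · Σ Lᵢ/(AᵢEᵢ) = δ_free.
Σ Lᵢ/(AᵢEᵢ) = 625/(1000×108×10³) + 340/(950×202×10³) = 7.559×10⁻⁶ mm/N.
So P = 0.7621 / 7.559×10⁻⁶ = 100.8 kN, compressive.
σ_{nickel alloy} = P / A = 100800 / 950 = 106.1 MPa.

σ ≈ 106 MPa (compressive)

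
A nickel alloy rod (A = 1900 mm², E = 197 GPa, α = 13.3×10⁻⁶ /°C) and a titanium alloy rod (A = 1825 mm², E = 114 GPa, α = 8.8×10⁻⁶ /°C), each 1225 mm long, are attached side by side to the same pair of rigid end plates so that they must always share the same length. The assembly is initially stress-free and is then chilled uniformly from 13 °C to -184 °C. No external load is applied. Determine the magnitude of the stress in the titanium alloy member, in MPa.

σ ≈ 65 MPa (compressive)

Both members must finish at the same length. With the larger α, the nickel alloy tends to over-contract; the plates restrain it, putting the nickel alloy in tension and the titanium alloy in compression. With no external load the two internal forces are equal and opposite, magnitude P.
Compatibility of the two members (thermal + elastic change equal): (α₁ − α₂)ΔT = P·[1/(A₁E₁) + 1/(A₂E₂)].
|α₁ − α₂|·ΔT = 4.5×10⁻⁶ × 197 = 0.0008865.
1/(A₁E₁) + 1/(A₂E₂) = 1/(1900×197×10³) + 1/(1825×114×10³) = 7.478×10⁻⁹ N⁻¹.
So P = 0.0008865 / 7.478×10⁻⁹ = 118.5 kN.
σ_{titanium alloy} = P/A₂ = 118500/1825 = 64.96 MPa, compressive.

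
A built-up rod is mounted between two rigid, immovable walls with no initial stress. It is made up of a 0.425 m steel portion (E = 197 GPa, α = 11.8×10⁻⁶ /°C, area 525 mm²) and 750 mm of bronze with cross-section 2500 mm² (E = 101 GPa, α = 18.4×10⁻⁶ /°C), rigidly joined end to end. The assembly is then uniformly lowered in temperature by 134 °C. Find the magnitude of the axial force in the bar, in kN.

P ≈ 356 kN (tensile)

If the supports were absent, the total length change would be Σ αᵢΔT Lᵢ = 11.8×10⁻⁶×134×425 + 18.4×10⁻⁶×134×750 = 2.521 mm.
The walls prevent any net length change, so an axial force P (same in every segment) develops. Compatibility: P · Σ Lᵢ/(AᵢEᵢ) = δ_free.
Σ Lᵢ/(AᵢEᵢ) = 425/(525×197×10³) + 750/(2500×101×10³) = 7.08×10⁻⁶ mm/N.
Hence P = δ_free / Σ(L/AE) = 2.521/7.08×10⁻⁶ = 356.1 kN (tensile).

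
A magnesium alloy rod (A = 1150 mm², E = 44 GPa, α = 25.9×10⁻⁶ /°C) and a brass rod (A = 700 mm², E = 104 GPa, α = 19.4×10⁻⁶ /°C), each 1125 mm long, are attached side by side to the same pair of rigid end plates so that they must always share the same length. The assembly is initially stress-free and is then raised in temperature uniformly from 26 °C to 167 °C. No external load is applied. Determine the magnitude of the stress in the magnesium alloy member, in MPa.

Equilibrium of a rigid end plate with no external load gives equal and opposite internal forces ±P in the two members. Since α_{magnesium alloy} > α_{brass}, heating drives the magnesium alloy into compression and the brass into tension.
Setting the final lengths equal and cancelling L: (α₁ − α₂)ΔT = P/(A₁E₁) + P/(A₂E₂).
|α₁ − α₂|·ΔT = 6.5×10⁻⁶ × 141 = 0.0009165.
1/(A₁E₁) + 1/(A₂E₂) = 1/(1150×44×10³) + 1/(700×104×10³) = 3.35×10⁻⁸ N⁻¹.
So P = 0.0009165 / 3.35×10⁻⁸ = 27.36 kN.
σ_{magnesium alloy} = P/A₁ = 27360/1150 = 23.79 MPa, compressive.

σ ≈ 23.8 MPa (compressive)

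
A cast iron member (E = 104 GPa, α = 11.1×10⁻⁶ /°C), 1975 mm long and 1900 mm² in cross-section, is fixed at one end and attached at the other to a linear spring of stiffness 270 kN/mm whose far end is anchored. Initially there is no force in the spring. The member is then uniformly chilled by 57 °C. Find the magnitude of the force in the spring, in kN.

P ≈ 91.2 kN

The unrestrained thermal change is αΔT L = 11.1×10⁻⁶ × 57 × 1975 = 1.25 mm.
Let P be the tensile force in the spring. The member extends elastically by PL/(AE) and the spring stretches by P/k; together these equal δ_free.
So P = δ_free / [L/(AE) + 1/k] = 1.25 / [ 1975/(1900×104×10³) + 1/(270×10³) ].
P = 1.25 / 1.37×10⁻⁵ = 91220 N.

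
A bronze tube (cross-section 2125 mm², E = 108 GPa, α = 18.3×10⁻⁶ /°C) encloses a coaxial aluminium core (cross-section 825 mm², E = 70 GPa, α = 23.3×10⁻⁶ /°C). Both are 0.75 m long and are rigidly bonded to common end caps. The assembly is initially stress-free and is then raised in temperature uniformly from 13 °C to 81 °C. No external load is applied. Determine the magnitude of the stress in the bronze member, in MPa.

σ ≈ 7.38 MPa (tensile)

The aluminium has the larger α, so on heating it would change length more than the bronze if both were free. The rigid plates force a common final length, so the aluminium is put into compression and the bronze into tension, with equal and opposite forces P (no external load).
Compatibility of the two members (thermal + elastic change equal): (α₁ − α₂)ΔT = P·[1/(A₁E₁) + 1/(A₂E₂)].
|α₁ − α₂|·ΔT = 5×10⁻⁶ × 68 = 0.00034.
1/(A₁E₁) + 1/(A₂E₂) = 1/(2125×108×10³) + 1/(825×70×10³) = 2.167×10⁻⁸ N⁻¹.
P = 0.00034 / 2.167×10⁻⁸ = 15690 N = 15.69 kN.
σ_{bronze} = P/A₁ = 15690/2125 = 7.382 MPa, tensile.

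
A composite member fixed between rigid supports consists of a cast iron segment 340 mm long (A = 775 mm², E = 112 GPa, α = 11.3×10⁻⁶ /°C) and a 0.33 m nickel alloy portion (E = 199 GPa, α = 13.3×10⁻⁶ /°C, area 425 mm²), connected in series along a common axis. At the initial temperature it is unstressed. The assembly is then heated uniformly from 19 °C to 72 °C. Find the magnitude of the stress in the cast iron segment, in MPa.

With the walls removed the bar would change length by δ_free = Σ αᵢΔT Lᵢ = 11.3×10⁻⁶×53×340 + 13.3×10⁻⁶×53×330 = 0.4362 mm.
The walls prevent any net length change, so an axial force P (same in every segment) develops. Compatibility: P · Σ Lᵢ/(AᵢEᵢ) = δ_free.
The series flexibility is Σ Lᵢ/(AᵢEᵢ) = 340/(775×112×10³) + 330/(425×199×10³) = 7.819×10⁻⁶ mm/N.
Hence P = δ_free / Σ(L/AE) = 0.4362/7.819×10⁻⁶ = 55.79 kN (compressive).
σ_{cast iron} = P / A = 55790 / 775 = 71.99 MPa.

σ ≈ 72 MPa (compressive)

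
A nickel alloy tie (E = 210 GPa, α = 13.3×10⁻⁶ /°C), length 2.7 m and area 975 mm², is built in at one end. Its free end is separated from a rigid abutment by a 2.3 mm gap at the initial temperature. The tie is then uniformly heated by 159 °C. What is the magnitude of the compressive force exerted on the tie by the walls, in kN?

Free thermal elongation = αΔT L = 13.3×10⁻⁶ × 159 × 2700 = 5.71 mm.
After closing the 2.3 mm clearance, 5.71 − 2.3 = 3.41 mm of expansion remains to be suppressed by the wall.
That suppressed elongation corresponds to σ = E·Δ/L = 210×10³ × 3.41/2700 = 265.2 MPa.
P = σA = 265.2 × 975 = 258.6 kN.

P ≈ 259 kN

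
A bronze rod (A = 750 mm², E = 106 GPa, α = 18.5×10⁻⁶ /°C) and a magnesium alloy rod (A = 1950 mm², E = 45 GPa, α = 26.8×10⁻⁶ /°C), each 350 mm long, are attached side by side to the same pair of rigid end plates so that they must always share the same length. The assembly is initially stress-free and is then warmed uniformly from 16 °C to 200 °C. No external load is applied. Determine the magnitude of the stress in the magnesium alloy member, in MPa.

Both members must finish at the same length. With the larger α, the magnesium alloy tends to over-expand; the plates restrain it, putting the magnesium alloy in compression and the bronze in tension. With no external load the two internal forces are equal and opposite, magnitude P.
Setting the final lengths equal and cancelling L: (α₁ − α₂)ΔT = P/(A₁E₁) + P/(A₂E₂).
|α₁ − α₂|·ΔT = 8.3×10⁻⁶ × 184 = 0.001527.
1/(A₁E₁) + 1/(A₂E₂) = 1/(750×106×10³) + 1/(1950×45×10³) = 2.397×10⁻⁸ N⁻¹.
P = 0.001527 / 2.397×10⁻⁸ = 63700 N = 63.7 kN.
σ_{magnesium alloy} = P/A₂ = 63700/1950 = 32.67 MPa, compressive.

σ ≈ 32.7 MPa (compressive)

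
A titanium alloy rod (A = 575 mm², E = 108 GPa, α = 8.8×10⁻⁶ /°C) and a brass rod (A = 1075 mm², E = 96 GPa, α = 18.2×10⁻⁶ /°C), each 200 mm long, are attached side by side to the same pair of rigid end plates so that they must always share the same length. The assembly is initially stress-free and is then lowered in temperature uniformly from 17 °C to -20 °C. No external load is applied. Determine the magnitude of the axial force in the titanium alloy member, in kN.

P ≈ 13.5 kN (compressive in the titanium alloy)

Both members must finish at the same length. With the larger α, the brass tends to over-contract; the plates restrain it, putting the brass in tension and the titanium alloy in compression. With no external load the two internal forces are equal and opposite, magnitude P.
Compatibility of the two members (thermal + elastic change equal): (α₁ − α₂)ΔT = P·[1/(A₁E₁) + 1/(A₂E₂)].
|α₁ − α₂|·ΔT = 9.4×10⁻⁶ × 37 = 0.0003478.
1/(A₁E₁) + 1/(A₂E₂) = 1/(575×108×10³) + 1/(1075×96×10³) = 2.579×10⁻⁸ N⁻¹.
P = 0.0003478 / 2.579×10⁻⁸ = 13480 N = 13.48 kN.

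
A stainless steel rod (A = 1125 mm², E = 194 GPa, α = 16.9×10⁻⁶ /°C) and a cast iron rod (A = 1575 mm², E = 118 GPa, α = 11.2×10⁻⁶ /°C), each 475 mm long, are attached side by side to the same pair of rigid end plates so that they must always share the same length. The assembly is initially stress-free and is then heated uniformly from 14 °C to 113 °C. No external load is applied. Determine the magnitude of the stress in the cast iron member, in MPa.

σ ≈ 36 MPa (tensile)

Both members must finish at the same length. With the larger α, the stainless steel tends to over-expand; the plates restrain it, putting the stainless steel in compression and the cast iron in tension. With no external load the two internal forces are equal and opposite, magnitude P.
Equating the net (thermal + elastic) strains gives |α₁ − α₂|·ΔT = P·[1/(A₁E₁) + 1/(A₂E₂)].
|α₁ − α₂|·ΔT = 5.7×10⁻⁶ × 99 = 0.0005643.
1/(A₁E₁) + 1/(A₂E₂) = 1/(1125×194×10³) + 1/(1575×118×10³) = 9.963×10⁻⁹ N⁻¹.
P = 0.0005643 / 9.963×10⁻⁹ = 56640 N = 56.64 kN.
σ_{cast iron} = P/A₂ = 56640/1575 = 35.96 MPa, tensile.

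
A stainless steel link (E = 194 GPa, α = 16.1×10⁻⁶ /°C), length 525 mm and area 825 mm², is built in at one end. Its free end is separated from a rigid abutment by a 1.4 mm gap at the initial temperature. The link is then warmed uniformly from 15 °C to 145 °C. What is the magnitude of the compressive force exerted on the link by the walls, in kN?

Free thermal elongation = αΔT L = 16.1×10⁻⁶ × 130 × 525 = 1.099 mm.
Since δ_free = 1.1 mm is less than the 1.4 mm gap, the link never touches the wall. No axial force develops.

P ≈ 0 kN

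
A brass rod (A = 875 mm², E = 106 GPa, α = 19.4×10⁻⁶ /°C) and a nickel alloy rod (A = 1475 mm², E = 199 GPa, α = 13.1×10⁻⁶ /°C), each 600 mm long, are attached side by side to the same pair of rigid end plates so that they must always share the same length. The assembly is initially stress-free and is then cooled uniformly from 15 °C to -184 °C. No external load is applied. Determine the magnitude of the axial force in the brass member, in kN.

P ≈ 88.4 kN (tensile in the brass)

Equilibrium of a rigid end plate with no external load gives equal and opposite internal forces ±P in the two members. Since α_{brass} > α_{nickel alloy}, cooling drives the brass into tension and the nickel alloy into compression.
Equating the net (thermal + elastic) strains gives |α₁ − α₂|·ΔT = P·[1/(A₁E₁) + 1/(A₂E₂)].
|α₁ − α₂|·ΔT = 6.3×10⁻⁶ × 199 = 0.001254.
1/(A₁E₁) + 1/(A₂E₂) = 1/(875×106×10³) + 1/(1475×199×10³) = 1.419×10⁻⁸ N⁻¹.
So P = 0.001254 / 1.419×10⁻⁸ = 88.36 kN.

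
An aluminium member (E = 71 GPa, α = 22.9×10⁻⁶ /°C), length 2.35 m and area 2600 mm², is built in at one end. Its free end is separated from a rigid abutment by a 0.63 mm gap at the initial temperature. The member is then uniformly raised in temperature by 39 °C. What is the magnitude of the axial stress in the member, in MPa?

σ ≈ 44.4 MPa (compressive)

Unrestrained expansion: δ_free = αΔT L = 22.9×10⁻⁶ × 39 × 2350 = 2.099 mm.
After closing the 0.63 mm clearance, 2.099 − 0.63 = 1.469 mm of expansion remains to be suppressed by the wall.
Compatibility: PL/(AE) = 1.469 mm, so σ = P/A = E × (1.469/2350) = 44.38 MPa.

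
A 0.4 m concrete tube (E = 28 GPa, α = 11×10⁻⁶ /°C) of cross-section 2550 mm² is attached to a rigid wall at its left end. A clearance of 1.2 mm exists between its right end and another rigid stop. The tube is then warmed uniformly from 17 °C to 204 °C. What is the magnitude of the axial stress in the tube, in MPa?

σ ≈ 0 MPa

Free thermal elongation = αΔT L = 11×10⁻⁶ × 187 × 400 = 0.8228 mm.
Since δ_free = 0.823 mm is less than the 1.2 mm gap, the tube never touches the wall. No axial force develops.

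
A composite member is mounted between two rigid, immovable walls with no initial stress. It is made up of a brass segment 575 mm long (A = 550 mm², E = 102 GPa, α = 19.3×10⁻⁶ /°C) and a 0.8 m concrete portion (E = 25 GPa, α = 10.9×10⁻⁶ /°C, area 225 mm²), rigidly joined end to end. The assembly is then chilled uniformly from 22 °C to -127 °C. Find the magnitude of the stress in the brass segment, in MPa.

σ ≈ 35.2 MPa (tensile)

Free thermal contraction of the whole bar: Σ αᵢΔT Lᵢ = 19.3×10⁻⁶×149×575 + 10.9×10⁻⁶×149×800 = 2.953 mm.
The rigid supports impose zero overall length change; the single axial force P common to all segments must satisfy P Σ Lᵢ/(AᵢEᵢ) = δ_free.
Σ Lᵢ/(AᵢEᵢ) = 575/(550×102×10³) + 800/(225×25×10³) = 0.0001525 mm/N.
P = 2.953 / 0.0001525 = 19370 N = 19.37 kN, tensile.
σ_{brass} = P / A = 19370 / 550 = 35.21 MPa.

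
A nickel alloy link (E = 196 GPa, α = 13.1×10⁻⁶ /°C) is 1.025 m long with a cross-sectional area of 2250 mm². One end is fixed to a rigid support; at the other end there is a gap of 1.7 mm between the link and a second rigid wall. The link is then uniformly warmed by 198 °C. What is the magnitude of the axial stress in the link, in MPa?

σ ≈ 183 MPa (compressive)

If the wall were absent the link would grow by αΔT L = 13.1×10⁻⁶ × 198 × 1025 = 2.659 mm.
This exceeds the 1.7 mm gap, so the wall pushes back. The portion of expansion that must be recovered elastically is δ_free − gap = 2.659 − 1.7 = 0.9586 mm.
That suppressed elongation corresponds to σ = E·Δ/L = 196×10³ × 0.9586/1025 = 183.3 MPa.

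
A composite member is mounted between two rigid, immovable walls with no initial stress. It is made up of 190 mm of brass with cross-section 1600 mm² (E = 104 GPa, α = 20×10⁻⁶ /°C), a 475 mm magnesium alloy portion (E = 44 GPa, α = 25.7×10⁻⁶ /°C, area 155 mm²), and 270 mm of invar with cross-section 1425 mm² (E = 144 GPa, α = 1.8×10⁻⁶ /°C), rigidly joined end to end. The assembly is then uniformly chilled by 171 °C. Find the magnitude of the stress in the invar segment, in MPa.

Free thermal contraction of the whole bar: Σ αᵢΔT Lᵢ = 20×10⁻⁶×171×190 + 25.7×10⁻⁶×171×475 + 1.8×10⁻⁶×171×270 = 2.82 mm.
The walls prevent any net length change, so an axial force P (same in every segment) develops. Compatibility: P · Σ Lᵢ/(AᵢEᵢ) = δ_free.
The series flexibility is Σ Lᵢ/(AᵢEᵢ) = 190/(1600×104×10³) + 475/(155×44×10³) + 270/(1425×144×10³) = 7.211×10⁻⁵ mm/N.
Hence P = δ_free / Σ(L/AE) = 2.82/7.211×10⁻⁵ = 39.11 kN (tensile).
σ_{invar} = P / A = 39110 / 1425 = 27.45 MPa.

σ ≈ 27.4 MPa (tensile)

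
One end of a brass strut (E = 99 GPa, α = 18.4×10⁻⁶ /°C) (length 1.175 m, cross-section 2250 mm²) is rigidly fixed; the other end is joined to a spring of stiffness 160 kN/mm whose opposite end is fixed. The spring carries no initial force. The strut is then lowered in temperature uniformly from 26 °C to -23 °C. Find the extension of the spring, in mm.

δ ≈ 0.575 mm

Free thermal contraction: δ_free = αΔT L = 18.4×10⁻⁶ × 49 × 1175 = 1.059 mm.
With a force P in the spring, the elastic change of the strut is PL/(AE) and that of the spring is P/k; compatibility requires their sum to equal δ_free.
So P = δ_free / [L/(AE) + 1/k] = 1.059 / [ 1175/(2250×99×10³) + 1/(160×10³) ].
P = 1.059 / 1.152×10⁻⁵ = 91920 N.
Spring extension = P/k = 91920/(160×10³) = 0.5745 mm.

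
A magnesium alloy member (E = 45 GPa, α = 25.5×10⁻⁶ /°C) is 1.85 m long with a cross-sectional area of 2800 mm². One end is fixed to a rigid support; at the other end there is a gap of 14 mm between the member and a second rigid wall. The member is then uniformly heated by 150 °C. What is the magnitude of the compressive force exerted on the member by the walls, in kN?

P ≈ 0 kN

Unrestrained expansion: δ_free = αΔT L = 25.5×10⁻⁶ × 150 × 1850 = 7.076 mm.
This is smaller than the 14 mm clearance, so the member expands freely without reaching the stop — the stress is zero.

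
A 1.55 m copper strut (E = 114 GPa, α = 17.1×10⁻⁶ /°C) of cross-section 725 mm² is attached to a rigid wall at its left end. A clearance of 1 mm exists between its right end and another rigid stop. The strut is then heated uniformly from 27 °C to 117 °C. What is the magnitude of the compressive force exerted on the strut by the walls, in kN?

If the wall were absent the strut would grow by αΔT L = 17.1×10⁻⁶ × 90 × 1550 = 2.385 mm.
After closing the 1 mm clearance, 2.385 − 1 = 1.385 mm of expansion remains to be suppressed by the wall.
Compatibility: PL/(AE) = 1.385 mm, so σ = P/A = E × (1.385/1550) = 101.9 MPa.
Force on the wall = σA = 101.9 × 725 mm² = 73.88 kN.

P ≈ 73.9 kN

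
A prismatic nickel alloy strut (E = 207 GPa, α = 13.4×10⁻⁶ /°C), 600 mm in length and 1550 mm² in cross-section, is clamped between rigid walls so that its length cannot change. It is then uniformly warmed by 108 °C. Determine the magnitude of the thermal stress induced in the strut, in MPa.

σ ≈ 300 MPa (compressive)

With length fixed, the mechanical strain must cancel the thermal strain αΔT = 13.4×10⁻⁶ × 108 = 1447.2×10⁻⁶.
The stress required to suppress this strain is σ = Eε = 207×10³ × 1447.2×10⁻⁶ = 299.6 MPa, compressive since the strut is trying to expand.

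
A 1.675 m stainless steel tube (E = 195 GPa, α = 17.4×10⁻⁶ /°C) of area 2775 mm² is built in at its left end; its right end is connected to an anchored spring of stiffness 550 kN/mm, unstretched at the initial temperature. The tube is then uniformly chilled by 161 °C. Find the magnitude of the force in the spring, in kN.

P ≈ 955 kN

If the spring were absent the tube would shorten by αΔT L = 17.4×10⁻⁶ × 161 × 1675 = 4.692 mm.
Let P be the tensile force in the spring. The tube extends elastically by PL/(AE) and the spring stretches by P/k; together these equal δ_free.
P [ L/(AE) + 1/k ] = δ_free → P [ 1675/(2775×195×10³) + 1/(550×10³) ] = 4.692.
P = 4.692 / 4.914×10⁻⁶ = 955000 N.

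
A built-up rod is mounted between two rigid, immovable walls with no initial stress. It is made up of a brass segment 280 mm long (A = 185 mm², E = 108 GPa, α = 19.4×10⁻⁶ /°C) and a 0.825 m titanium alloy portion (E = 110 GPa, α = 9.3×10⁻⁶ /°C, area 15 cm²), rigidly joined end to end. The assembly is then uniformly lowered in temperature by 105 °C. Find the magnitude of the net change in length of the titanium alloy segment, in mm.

|ΔL| ≈ 0.444 mm

If the supports were absent, the total length change would be Σ αᵢΔT Lᵢ = 19.4×10⁻⁶×105×280 + 9.3×10⁻⁶×105×825 = 1.376 mm.
The walls prevent any net length change, so an axial force P (same in every segment) develops. Compatibility: P · Σ Lᵢ/(AᵢEᵢ) = δ_free.
Σ Lᵢ/(AᵢEᵢ) = 280/(185×108×10³) + 825/(1500×110×10³) = 1.901×10⁻⁵ mm/N.
So P = 1.376 / 1.901×10⁻⁵ = 72.37 kN, tensile.
For the titanium alloy segment, free thermal change = 9.3×10⁻⁶×105×825 = 0.8056 mm and elastic change from P = 72370×825/(1500×110×10³) = 0.3618 mm; these oppose, so the net change is 0.444 mm (segment shortens).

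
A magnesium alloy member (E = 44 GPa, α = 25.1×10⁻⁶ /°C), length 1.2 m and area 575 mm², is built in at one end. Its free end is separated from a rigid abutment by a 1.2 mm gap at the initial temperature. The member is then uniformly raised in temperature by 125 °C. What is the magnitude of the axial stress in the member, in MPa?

σ ≈ 94.1 MPa (compressive)

Free thermal elongation = αΔT L = 25.1×10⁻⁶ × 125 × 1200 = 3.765 mm.
The gap closes (δ_free > 1.2 mm) and the wall then resists a further 3.765 − 1.2 = 2.565 mm of expansion.
Compatibility: PL/(AE) = 2.565 mm, so σ = P/A = E × (2.565/1200) = 94.05 MPa.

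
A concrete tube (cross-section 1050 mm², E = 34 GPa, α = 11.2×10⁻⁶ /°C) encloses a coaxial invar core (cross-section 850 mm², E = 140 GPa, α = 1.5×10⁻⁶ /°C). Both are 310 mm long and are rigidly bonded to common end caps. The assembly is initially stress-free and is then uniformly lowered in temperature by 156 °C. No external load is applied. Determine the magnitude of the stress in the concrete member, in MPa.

σ ≈ 39.6 MPa (tensile)

Equilibrium of a rigid end plate with no external load gives equal and opposite internal forces ±P in the two members. Since α_{concrete} > α_{invar}, cooling drives the concrete into tension and the invar into compression.
Compatibility of the two members (thermal + elastic change equal): (α₁ − α₂)ΔT = P·[1/(A₁E₁) + 1/(A₂E₂)].
|α₁ − α₂|·ΔT = 9.7×10⁻⁶ × 156 = 0.001513.
1/(A₁E₁) + 1/(A₂E₂) = 1/(1050×34×10³) + 1/(850×140×10³) = 3.641×10⁻⁸ N⁻¹.
P = 0.001513 / 3.641×10⁻⁸ = 41550 N = 41.55 kN.
σ_{concrete} = P/A₁ = 41550/1050 = 39.58 MPa, tensile.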